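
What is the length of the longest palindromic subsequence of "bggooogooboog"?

One longest palindromic subsequence is gooooooog (positions 2,4,5,6,8,9,11,12,13); it reads the same forward and backward, and the interval DP gives dp[1][13] = 9.

9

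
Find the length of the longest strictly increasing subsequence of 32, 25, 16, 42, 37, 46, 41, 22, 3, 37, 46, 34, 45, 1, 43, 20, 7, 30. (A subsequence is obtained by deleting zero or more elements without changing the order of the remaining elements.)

4

Let dp[i] be the longest increasing subsequence ending at position i. Then dp = [1, 1, 1, 2, 2, 3, 3, 2, 1, 3, 4, 3, 4, 1, 4, 2, 2, 3].
The maximum is 4; one witness is 32, 37, 41, 46 at positions 1,5,7,11.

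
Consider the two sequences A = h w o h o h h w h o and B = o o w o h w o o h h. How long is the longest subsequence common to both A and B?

A longest common subsequence is hwoohh (length 6); the LCS DP confirms no longer common subsequence exists.

6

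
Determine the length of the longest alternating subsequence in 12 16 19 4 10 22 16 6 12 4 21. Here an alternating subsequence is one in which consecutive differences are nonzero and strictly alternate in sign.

8

A longest alternating subsequence is 12, 16, 4, 10, 6, 12, 4, 21 (positions 1,2,4,5,8,9,10,11); its 7 consecutive differences strictly alternate in sign, and length 8 is optimal.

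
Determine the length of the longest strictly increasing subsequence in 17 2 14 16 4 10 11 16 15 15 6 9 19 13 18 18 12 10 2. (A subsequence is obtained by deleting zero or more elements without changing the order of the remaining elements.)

6

Let dp[i] be the longest increasing subsequence ending at position i. Then dp = [1, 1, 2, 3, 2, 3, 4, 5, 5, 5, 3, 4, 6, 5, 6, 6, 5, 5, 1].
The maximum is 6; one witness is 2, 4, 10, 11, 16, 19 at positions 2,5,6,7,8,13.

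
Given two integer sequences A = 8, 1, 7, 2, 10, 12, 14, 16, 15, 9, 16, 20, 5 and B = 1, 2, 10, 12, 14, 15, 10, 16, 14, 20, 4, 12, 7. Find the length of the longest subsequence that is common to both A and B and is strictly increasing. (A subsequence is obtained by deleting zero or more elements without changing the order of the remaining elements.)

For each value that appears in both, track the longest common increasing run ending there.
The best achievable length is 8; one witness is 1, 2, 10, 12, 14, 15, 16, 20 (A-positions 2,4,5,6,7,9,11,12, B-positions 1,2,3,4,5,6,8,10).

8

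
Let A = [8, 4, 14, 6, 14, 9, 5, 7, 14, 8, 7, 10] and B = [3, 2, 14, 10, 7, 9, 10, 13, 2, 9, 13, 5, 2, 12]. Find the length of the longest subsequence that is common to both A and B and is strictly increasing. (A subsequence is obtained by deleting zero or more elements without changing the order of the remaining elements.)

A longest common strictly increasing subsequence is 7, 10 (length 2); it appears in order in both A and B, and no longer such subsequence exists.

2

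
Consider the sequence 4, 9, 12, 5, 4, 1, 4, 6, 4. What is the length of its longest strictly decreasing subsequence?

Scanning left to right, the best length ending at each element is: 4→1, 9→1, 12→1, 5→2, 4→3, 1→4, 4→3, 6→2, 4→3.
So the longest decreasing subsequence has length 4, e.g. 9, 5, 4, 1.

4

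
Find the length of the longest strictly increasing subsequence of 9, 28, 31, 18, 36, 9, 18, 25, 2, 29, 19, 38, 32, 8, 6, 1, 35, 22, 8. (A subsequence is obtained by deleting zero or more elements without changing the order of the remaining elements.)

6

Scanning left to right, the best length ending at each element is: 9→1, 28→2, 31→3, 18→2, 36→4, 9→1, 18→2, 25→3, 2→1, 29→4, 19→3, 38→5, 32→5, 8→2, 6→2, 1→1, 35→6, 22→4, 8→3.
So the longest increasing subsequence has length 6, e.g. 9, 18, 25, 29, 32, 35.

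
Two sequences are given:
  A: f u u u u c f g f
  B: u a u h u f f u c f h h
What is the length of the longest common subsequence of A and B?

Backtracking the LCS table gives one alignment: u (A2,B1) → u (A3,B3) → u (A4,B5) → u (A5,B8) → c (A6,B9) → f (A7,B10).
So the longest common subsequence has length 6.

6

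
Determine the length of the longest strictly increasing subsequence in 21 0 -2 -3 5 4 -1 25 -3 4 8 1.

Scanning left to right, the best length ending at each element is: 21→1, 0→1, -2→1, -3→1, 5→2, 4→2, -1→2, 25→3, -3→1, 4→3, 8→4, 1→3.
So the longest increasing subsequence has length 4, e.g. -2, -1, 4, 8.

4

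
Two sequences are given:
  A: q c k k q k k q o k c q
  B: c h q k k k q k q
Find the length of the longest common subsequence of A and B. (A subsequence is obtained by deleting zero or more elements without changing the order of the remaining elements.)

7

Backtracking the LCS table gives one alignment: q (A1,B3) → k (A4,B4) → k (A6,B5) → k (A7,B6) → q (A8,B7) → k (A10,B8) → q (A12,B9).
So the longest common subsequence has length 7.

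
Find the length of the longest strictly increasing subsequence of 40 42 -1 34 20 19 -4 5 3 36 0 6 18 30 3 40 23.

Scanning left to right, the best length ending at each element is: 40→1, 42→2, -1→1, 34→2, 20→2, 19→2, -4→1, 5→2, 3→2, 36→3, 0→2, 6→3, 18→4, 30→5, 3→3, 40→6, 23→5.
So the longest increasing subsequence has length 6, e.g. -1, 5, 6, 18, 30, 40.

6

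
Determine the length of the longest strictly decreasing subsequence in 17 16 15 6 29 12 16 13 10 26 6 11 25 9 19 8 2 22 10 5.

One longest decreasing subsequence is 17, 16, 15, 12, 10, 9, 8, 2 (positions 1,2,3,6,9,14,16,17), of length 8; no longer one exists.

8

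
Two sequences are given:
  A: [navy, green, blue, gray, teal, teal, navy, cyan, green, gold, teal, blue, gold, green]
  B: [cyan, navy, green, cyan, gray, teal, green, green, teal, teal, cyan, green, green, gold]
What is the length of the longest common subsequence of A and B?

A longest common subsequence is navy, green, gray, teal, teal, cyan, green, gold (length 8); the LCS DP confirms no longer common subsequence exists.

8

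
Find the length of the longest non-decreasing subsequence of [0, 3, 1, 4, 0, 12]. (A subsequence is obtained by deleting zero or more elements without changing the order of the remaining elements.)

Scanning left to right, the best length ending at each element is: 0→1, 3→2, 1→2, 4→3, 0→2, 12→4.
So the longest non-decreasing subsequence has length 4, e.g. 0, 3, 4, 12.

4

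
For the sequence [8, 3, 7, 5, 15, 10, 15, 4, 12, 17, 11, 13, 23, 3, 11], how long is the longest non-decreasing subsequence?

Scanning left to right, the best length ending at each element is: 8→1, 3→1, 7→2, 5→2, 15→3, 10→3, 15→4, 4→2, 12→4, 17→5, 11→4, 13→5, 23→6, 3→2, 11→5.
So the longest non-decreasing subsequence has length 6, e.g. 3, 7, 15, 15, 17, 23.

6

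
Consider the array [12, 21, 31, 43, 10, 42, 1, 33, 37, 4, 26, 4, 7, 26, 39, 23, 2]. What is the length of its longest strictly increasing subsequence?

Let dp[i] be the longest increasing subsequence ending at position i. Then dp = [1, 2, 3, 4, 1, 4, 1, 4, 5, 2, 3, 2, 3, 4, 6, 4, 2].
The maximum is 6; one witness is 12, 21, 31, 33, 37, 39 at positions 1,2,3,8,9,15.

6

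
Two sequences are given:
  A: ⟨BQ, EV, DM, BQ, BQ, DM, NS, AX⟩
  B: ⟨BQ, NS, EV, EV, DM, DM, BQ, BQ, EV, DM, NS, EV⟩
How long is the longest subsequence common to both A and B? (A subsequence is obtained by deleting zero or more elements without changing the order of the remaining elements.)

A longest common subsequence is BQ, EV, DM, BQ, BQ, DM, NS (length 7); the LCS DP confirms no longer common subsequence exists.

7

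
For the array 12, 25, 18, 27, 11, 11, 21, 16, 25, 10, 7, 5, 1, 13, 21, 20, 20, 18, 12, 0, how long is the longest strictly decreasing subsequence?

Scanning left to right, the best length ending at each element is: 12→1, 25→1, 18→2, 27→1, 11→3, 11→3, 21→2, 16→3, 25→2, 10→4, 7→5, 5→6, 1→7, 13→4, 21→3, 20→4, 20→4, 18→5, 12→6, 0→8.
So the longest decreasing subsequence has length 8, e.g. 25, 18, 11, 10, 7, 5, 1, 0.

8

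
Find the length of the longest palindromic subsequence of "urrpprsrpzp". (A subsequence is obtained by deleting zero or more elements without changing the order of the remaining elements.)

7

One longest palindromic subsequence is pprsrpp (positions 4,5,6,7,8,9,11); it reads the same forward and backward, and the interval DP gives dp[1][11] = 7.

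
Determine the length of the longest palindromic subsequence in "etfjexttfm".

4

One longest palindromic subsequence is fttf (positions 3,7,8,9); it reads the same forward and backward, and the interval DP gives dp[1][10] = 4.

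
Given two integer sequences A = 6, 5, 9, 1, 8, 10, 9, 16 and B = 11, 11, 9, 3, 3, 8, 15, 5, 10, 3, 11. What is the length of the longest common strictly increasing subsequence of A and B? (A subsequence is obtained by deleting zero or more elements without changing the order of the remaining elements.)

2

For each value that appears in both, track the longest common increasing run ending there.
The best achievable length is 2; one witness is 9, 10 (A-positions 3,6, B-positions 3,9).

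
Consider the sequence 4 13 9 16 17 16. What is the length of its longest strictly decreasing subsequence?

2

Scanning left to right, the best length ending at each element is: 4→1, 13→1, 9→2, 16→1, 17→1, 16→2.
So the longest decreasing subsequence has length 2, e.g. 13, 9.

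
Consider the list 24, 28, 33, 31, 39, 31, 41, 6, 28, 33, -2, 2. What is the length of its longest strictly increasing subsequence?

5

One longest increasing subsequence is 24, 28, 33, 39, 41 (positions 1,2,3,5,7), of length 5; no longer one exists.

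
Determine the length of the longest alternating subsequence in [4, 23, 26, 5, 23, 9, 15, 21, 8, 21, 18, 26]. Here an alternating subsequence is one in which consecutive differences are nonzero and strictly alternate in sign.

10

A longest alternating subsequence is 4, 23, 5, 23, 9, 15, 8, 21, 18, 26 (positions 1,2,4,5,6,7,9,10,11,12); its 9 consecutive differences strictly alternate in sign, and length 10 is optimal.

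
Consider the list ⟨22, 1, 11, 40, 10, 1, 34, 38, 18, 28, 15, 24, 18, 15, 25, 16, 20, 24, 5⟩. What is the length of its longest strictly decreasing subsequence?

7

Let dp[i] be the longest decreasing subsequence ending at position i. Then dp = [1, 2, 2, 1, 3, 4, 2, 2, 3, 3, 4, 4, 5, 6, 4, 6, 5, 5, 7].
The maximum is 7; one witness is 40, 34, 28, 24, 18, 15, 5 at positions 4,7,10,12,13,14,19.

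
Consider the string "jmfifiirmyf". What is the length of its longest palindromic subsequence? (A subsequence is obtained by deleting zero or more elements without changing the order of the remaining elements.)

One longest palindromic subsequence is fiiif (positions 3,4,6,7,11); it reads the same forward and backward, and the interval DP gives dp[1][11] = 5.

5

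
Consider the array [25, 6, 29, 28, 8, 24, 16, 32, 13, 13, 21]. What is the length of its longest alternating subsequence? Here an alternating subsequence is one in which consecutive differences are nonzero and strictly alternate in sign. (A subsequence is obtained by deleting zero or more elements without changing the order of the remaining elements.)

Track the best alternating length ending on an up-step vs a down-step at each position: up/down = 1/1, 1/2, 3/1, 3/4, 3/4, 5/4, 5/6, 7/1, 5/8, 5/8, 9/8.
The maximum over both is 9; one such subsequence is 25, 6, 29, 8, 24, 16, 32, 13, 21.

9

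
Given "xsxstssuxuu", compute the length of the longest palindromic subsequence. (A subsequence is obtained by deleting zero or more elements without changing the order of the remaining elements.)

One longest palindromic subsequence is xsstssx (positions 1,2,4,5,6,7,9); it reads the same forward and backward, and the interval DP gives dp[1][11] = 7.

7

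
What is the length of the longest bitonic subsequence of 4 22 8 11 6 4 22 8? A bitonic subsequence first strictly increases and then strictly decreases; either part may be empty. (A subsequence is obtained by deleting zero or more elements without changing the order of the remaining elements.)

Let inc[i] be the LIS ending at i and dec[i] the longest strictly decreasing subsequence starting at i. inc = [1, 2, 2, 3, 2, 1, 4, 3], dec = [1, 4, 3, 3, 2, 1, 2, 1].
max_i inc[i]+dec[i]−1 = 5, with one witness 4, 22, 11, 6, 4.

5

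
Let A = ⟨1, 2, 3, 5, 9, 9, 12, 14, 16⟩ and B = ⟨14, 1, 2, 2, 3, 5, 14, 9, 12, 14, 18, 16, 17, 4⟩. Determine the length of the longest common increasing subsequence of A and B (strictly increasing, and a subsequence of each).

A longest common strictly increasing subsequence is 1, 2, 3, 5, 9, 12, 14, 16 (length 8); it appears in order in both A and B, and no longer such subsequence exists.

8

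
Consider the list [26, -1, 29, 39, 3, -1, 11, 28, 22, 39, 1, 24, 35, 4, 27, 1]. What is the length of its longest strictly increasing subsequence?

6

Let dp[i] be the longest increasing subsequence ending at position i. Then dp = [1, 1, 2, 3, 2, 1, 3, 4, 4, 5, 2, 5, 6, 3, 6, 2].
The maximum is 6; one witness is -1, 3, 11, 22, 24, 35 at positions 2,5,7,9,12,13.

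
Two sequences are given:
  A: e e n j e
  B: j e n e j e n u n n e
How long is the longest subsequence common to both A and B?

4

A longest common subsequence is eene (length 4); the LCS DP confirms no longer common subsequence exists.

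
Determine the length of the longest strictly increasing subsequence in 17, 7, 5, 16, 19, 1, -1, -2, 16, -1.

Scanning left to right, the best length ending at each element is: 17→1, 7→1, 5→1, 16→2, 19→3, 1→1, -1→1, -2→1, 16→2, -1→2.
So the longest increasing subsequence has length 3, e.g. 7, 16, 19.

3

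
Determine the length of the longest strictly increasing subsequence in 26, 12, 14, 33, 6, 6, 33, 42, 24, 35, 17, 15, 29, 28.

4

Let dp[i] be the longest increasing subsequence ending at position i. Then dp = [1, 1, 2, 3, 1, 1, 3, 4, 3, 4, 3, 3, 4, 4].
The maximum is 4; one witness is 12, 14, 33, 42 at positions 2,3,4,8.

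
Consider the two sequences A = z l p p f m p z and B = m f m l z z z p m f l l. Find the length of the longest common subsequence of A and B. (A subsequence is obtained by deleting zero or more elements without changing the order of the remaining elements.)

A longest common subsequence is zpf (length 3); the LCS DP confirms no longer common subsequence exists.

3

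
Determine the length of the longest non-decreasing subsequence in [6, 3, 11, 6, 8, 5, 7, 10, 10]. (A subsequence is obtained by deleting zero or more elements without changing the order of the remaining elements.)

5

Let dp[i] be the longest non-decreasing subsequence ending at position i. Then dp = [1, 1, 2, 2, 3, 2, 3, 4, 5].
The maximum is 5; one witness is 6, 6, 8, 10, 10 at positions 1,4,5,8,9.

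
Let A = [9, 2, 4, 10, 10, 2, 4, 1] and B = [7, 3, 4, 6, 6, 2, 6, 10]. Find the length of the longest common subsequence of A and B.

Backtracking the LCS table gives one alignment: 2 (A2,B6) → 10 (A5,B8).
So the longest common subsequence has length 2.

2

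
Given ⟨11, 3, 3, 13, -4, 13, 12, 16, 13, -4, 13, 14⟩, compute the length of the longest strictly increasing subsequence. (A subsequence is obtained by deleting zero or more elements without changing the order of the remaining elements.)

4

One longest increasing subsequence is 11, 12, 13, 14 (positions 1,7,9,12), of length 4; no longer one exists.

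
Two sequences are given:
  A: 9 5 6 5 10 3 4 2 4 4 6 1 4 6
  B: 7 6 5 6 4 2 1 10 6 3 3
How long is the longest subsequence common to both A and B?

A longest common subsequence is 5, 6, 4, 2, 1, 6 (length 6); the LCS DP confirms no longer common subsequence exists.

6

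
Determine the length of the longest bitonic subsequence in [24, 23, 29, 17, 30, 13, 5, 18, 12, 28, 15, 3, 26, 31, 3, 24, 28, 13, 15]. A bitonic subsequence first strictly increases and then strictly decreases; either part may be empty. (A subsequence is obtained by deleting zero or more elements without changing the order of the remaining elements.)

One longest bitonic subsequence is 24, 29, 30, 28, 26, 24, 15 (positions 1,3,5,10,13,16,19): it rises to 30 then falls. Length 7 is optimal.

7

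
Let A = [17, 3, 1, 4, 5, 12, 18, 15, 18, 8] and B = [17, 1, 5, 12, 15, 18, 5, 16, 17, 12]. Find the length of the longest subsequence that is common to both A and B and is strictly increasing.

For each value that appears in both, track the longest common increasing run ending there.
The best achievable length is 5; one witness is 1, 5, 12, 15, 18 (A-positions 3,5,6,8,9, B-positions 2,3,4,5,6).

5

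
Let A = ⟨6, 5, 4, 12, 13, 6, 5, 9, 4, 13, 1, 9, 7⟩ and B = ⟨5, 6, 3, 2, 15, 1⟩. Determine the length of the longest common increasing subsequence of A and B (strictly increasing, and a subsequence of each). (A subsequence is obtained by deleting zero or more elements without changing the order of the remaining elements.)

2

A longest common strictly increasing subsequence is 5, 6 (length 2); it appears in order in both A and B, and no longer such subsequence exists.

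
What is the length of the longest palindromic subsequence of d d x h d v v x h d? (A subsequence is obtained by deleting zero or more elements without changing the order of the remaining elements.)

One longest palindromic subsequence is dhvvhd (positions 1,4,6,7,9,10); it reads the same forward and backward, and the interval DP gives dp[1][10] = 6.

6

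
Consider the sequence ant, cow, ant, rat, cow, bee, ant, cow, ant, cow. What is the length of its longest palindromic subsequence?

One longest palindromic subsequence is cow ant cow ant cow ant cow (positions 2,3,5,7,8,9,10); it reads the same forward and backward, and the interval DP gives dp[1][10] = 7.

7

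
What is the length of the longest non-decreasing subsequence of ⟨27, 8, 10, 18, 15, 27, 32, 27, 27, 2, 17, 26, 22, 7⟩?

6

Scanning left to right, the best length ending at each element is: 27→1, 8→1, 10→2, 18→3, 15→3, 27→4, 32→5, 27→5, 27→6, 2→1, 17→4, 26→5, 22→5, 7→2.
So the longest non-decreasing subsequence has length 6, e.g. 8, 10, 18, 27, 27, 27.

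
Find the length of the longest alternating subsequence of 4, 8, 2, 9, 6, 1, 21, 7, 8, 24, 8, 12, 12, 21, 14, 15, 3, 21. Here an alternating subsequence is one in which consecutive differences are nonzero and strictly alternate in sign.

A longest alternating subsequence is 4, 8, 2, 9, 6, 21, 7, 24, 8, 21, 14, 15, 3, 21 (positions 1,2,3,4,5,7,8,10,11,14,15,16,17,18); its 13 consecutive differences strictly alternate in sign, and length 14 is optimal.

14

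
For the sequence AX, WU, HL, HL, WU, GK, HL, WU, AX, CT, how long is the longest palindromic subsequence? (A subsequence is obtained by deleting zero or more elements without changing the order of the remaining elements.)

7

One longest palindromic subsequence is AX WU HL GK HL WU AX (positions 1,2,3,6,7,8,9); it reads the same forward and backward, and the interval DP gives dp[1][10] = 7.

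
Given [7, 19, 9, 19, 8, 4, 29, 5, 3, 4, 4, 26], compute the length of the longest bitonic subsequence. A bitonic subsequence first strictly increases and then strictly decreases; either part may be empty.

6

Let inc[i] be the LIS ending at i and dec[i] the longest strictly decreasing subsequence starting at i. inc = [1, 2, 2, 3, 2, 1, 4, 2, 1, 2, 2, 4], dec = [3, 5, 4, 4, 3, 2, 3, 2, 1, 1, 1, 1].
max_i inc[i]+dec[i]−1 = 6, with one witness 7, 19, 9, 8, 5, 4.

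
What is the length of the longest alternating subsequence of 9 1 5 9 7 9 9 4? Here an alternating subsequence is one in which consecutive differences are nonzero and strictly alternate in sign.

Track the best alternating length ending on an up-step vs a down-step at each position: up/down = 1/1, 1/2, 3/2, 3/1, 3/4, 5/1, 5/1, 3/6.
The maximum over both is 6; one such subsequence is 9, 1, 9, 7, 9, 4.

6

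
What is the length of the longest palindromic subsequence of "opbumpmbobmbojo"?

Using dp[i][j] = 2 + dp[i+1][j−1] if the ends match, else max(dp[i+1][j], dp[i][j−1]):
dp[1][15] = 9. A witness is obmbobmbo at positions 1,3,5,8,9,10,11,12,15.

9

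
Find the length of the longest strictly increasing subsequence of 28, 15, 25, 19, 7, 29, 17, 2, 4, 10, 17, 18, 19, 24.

Scanning left to right, the best length ending at each element is: 28→1, 15→1, 25→2, 19→2, 7→1, 29→3, 17→2, 2→1, 4→2, 10→3, 17→4, 18→5, 19→6, 24→7.
So the longest increasing subsequence has length 7, e.g. 2, 4, 10, 17, 18, 19, 24.

7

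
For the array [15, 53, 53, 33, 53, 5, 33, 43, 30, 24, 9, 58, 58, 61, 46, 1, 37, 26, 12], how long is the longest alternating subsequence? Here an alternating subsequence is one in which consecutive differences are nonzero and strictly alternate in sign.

Track the best alternating length ending on an up-step vs a down-step at each position: up/down = 1/1, 2/1, 2/1, 2/3, 4/1, 1/5, 6/5, 6/5, 6/7, 6/7, 6/7, 8/1, 8/1, 8/1, 8/9, 1/9, 10/9, 10/11, 10/11.
The maximum over both is 11; one such subsequence is 15, 53, 33, 53, 5, 33, 30, 58, 1, 37, 26.

11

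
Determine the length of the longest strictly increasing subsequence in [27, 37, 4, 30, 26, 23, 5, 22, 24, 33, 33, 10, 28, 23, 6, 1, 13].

5

One longest increasing subsequence is 4, 5, 22, 24, 33 (positions 3,7,8,9,10), of length 5; no longer one exists.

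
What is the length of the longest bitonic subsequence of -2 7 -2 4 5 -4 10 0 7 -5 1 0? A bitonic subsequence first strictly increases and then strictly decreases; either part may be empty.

7

One longest bitonic subsequence is -2, 4, 5, 10, 7, 1, 0 (positions 1,4,5,7,9,11,12): it rises to 10 then falls. Length 7 is optimal.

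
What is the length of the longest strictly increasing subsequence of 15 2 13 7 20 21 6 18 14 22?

5

Let dp[i] be the longest increasing subsequence ending at position i. Then dp = [1, 1, 2, 2, 3, 4, 2, 3, 3, 5].
The maximum is 5; one witness is 2, 13, 20, 21, 22 at positions 2,3,5,6,10.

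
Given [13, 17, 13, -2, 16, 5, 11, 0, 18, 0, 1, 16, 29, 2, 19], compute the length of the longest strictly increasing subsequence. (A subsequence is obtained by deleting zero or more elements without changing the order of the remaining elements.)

5

Let dp[i] be the longest increasing subsequence ending at position i. Then dp = [1, 2, 1, 1, 2, 2, 3, 2, 4, 2, 3, 4, 5, 4, 5].
The maximum is 5; one witness is -2, 5, 11, 18, 29 at positions 4,6,7,9,13.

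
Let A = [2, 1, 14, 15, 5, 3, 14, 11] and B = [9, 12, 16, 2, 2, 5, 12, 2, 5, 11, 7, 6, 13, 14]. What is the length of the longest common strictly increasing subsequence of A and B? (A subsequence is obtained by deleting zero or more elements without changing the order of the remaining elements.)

A longest common strictly increasing subsequence is 2, 5, 11 (length 3); it appears in order in both A and B, and no longer such subsequence exists.

3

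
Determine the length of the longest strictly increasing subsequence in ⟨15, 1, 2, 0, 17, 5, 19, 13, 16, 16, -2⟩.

Let dp[i] be the longest increasing subsequence ending at position i. Then dp = [1, 1, 2, 1, 3, 3, 4, 4, 5, 5, 1].
The maximum is 5; one witness is 1, 2, 5, 13, 16 at positions 2,3,6,8,9.

5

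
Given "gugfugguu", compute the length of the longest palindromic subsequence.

6

One longest palindromic subsequence is uugguu (positions 2,5,6,7,8,9); it reads the same forward and backward, and the interval DP gives dp[1][9] = 6.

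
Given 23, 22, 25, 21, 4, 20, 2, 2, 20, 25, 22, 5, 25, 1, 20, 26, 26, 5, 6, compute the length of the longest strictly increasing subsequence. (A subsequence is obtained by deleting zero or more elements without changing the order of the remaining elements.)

5

Scanning left to right, the best length ending at each element is: 23→1, 22→1, 25→2, 21→1, 4→1, 20→2, 2→1, 2→1, 20→2, 25→3, 22→3, 5→2, 25→4, 1→1, 20→3, 26→5, 26→5, 5→2, 6→3.
So the longest increasing subsequence has length 5, e.g. 4, 20, 22, 25, 26.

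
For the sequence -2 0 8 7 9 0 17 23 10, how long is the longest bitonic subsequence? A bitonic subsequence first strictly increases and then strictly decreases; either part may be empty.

One longest bitonic subsequence is -2, 0, 8, 9, 17, 23, 10 (positions 1,2,3,5,7,8,9): it rises to 23 then falls. Length 7 is optimal.

7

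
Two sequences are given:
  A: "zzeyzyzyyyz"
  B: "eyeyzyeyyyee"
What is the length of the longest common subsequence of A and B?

A longest common subsequence is eyzyyyy (length 7); the LCS DP confirms no longer common subsequence exists.

7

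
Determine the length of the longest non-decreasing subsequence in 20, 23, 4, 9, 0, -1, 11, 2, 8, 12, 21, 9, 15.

5

Let dp[i] be the longest non-decreasing subsequence ending at position i. Then dp = [1, 2, 1, 2, 1, 1, 3, 2, 3, 4, 5, 4, 5].
The maximum is 5; one witness is 4, 9, 11, 12, 21 at positions 3,4,7,10,11.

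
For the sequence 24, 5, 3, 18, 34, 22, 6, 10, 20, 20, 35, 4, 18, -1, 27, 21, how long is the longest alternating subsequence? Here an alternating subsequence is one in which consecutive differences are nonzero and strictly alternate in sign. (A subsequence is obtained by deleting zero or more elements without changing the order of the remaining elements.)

Track the best alternating length ending on an up-step vs a down-step at each position: up/down = 1/1, 1/2, 1/2, 3/2, 3/1, 3/4, 3/4, 5/4, 5/4, 5/4, 5/1, 3/6, 7/6, 1/8, 9/6, 9/10.
The maximum over both is 10; one such subsequence is 24, 5, 18, 6, 10, 4, 18, -1, 27, 21.

10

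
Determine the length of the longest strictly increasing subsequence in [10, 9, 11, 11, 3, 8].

Let dp[i] be the longest increasing subsequence ending at position i. Then dp = [1, 1, 2, 2, 1, 2].
The maximum is 2; one witness is 10, 11 at positions 1,3.

2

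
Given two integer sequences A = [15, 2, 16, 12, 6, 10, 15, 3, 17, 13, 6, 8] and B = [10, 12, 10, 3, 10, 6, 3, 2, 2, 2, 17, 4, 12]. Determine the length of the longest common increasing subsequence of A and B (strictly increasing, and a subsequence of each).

For each value that appears in both, track the longest common increasing run ending there.
The best achievable length is 2; one witness is 3, 6 (A-positions 8,11, B-positions 4,6).

2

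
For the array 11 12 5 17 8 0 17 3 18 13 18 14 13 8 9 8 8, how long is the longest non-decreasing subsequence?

One longest non-decreasing subsequence is 11, 12, 17, 17, 18, 18 (positions 1,2,4,7,9,11), of length 6; no longer one exists.

6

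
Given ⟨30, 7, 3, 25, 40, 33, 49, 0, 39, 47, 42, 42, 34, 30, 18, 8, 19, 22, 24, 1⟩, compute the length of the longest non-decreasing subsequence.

Scanning left to right, the best length ending at each element is: 30→1, 7→1, 3→1, 25→2, 40→3, 33→3, 49→4, 0→1, 39→4, 47→5, 42→5, 42→6, 34→4, 30→3, 18→2, 8→2, 19→3, 22→4, 24→5, 1→2.
So the longest non-decreasing subsequence has length 6, e.g. 7, 25, 33, 39, 42, 42.

6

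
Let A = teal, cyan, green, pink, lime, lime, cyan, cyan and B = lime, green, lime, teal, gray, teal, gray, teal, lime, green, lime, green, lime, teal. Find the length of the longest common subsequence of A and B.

A longest common subsequence is teal, green, lime, lime (length 4); the LCS DP confirms no longer common subsequence exists.

4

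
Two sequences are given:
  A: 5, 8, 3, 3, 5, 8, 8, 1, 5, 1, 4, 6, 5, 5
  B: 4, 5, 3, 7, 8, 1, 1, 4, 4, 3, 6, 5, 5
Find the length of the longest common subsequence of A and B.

Backtracking the LCS table gives one alignment: 5 (A1,B2) → 3 (A3,B3) → 8 (A7,B5) → 1 (A8,B6) → 1 (A10,B7) → 4 (A11,B9) → 6 (A12,B11) → 5 (A13,B12) → 5 (A14,B13).
So the longest common subsequence has length 9.

9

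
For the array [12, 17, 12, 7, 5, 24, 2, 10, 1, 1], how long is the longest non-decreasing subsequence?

3

One longest non-decreasing subsequence is 12, 17, 24 (positions 1,2,6), of length 3; no longer one exists.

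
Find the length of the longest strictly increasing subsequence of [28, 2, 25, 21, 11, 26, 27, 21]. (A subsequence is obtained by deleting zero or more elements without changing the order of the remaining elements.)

One longest increasing subsequence is 2, 25, 26, 27 (positions 2,3,6,7), of length 4; no longer one exists.

4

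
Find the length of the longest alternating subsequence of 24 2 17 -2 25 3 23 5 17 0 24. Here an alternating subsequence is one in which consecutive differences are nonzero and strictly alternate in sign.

11

A longest alternating subsequence is 24, 2, 17, -2, 25, 3, 23, 5, 17, 0, 24 (positions 1,2,3,4,5,6,7,8,9,10,11); its 10 consecutive differences strictly alternate in sign, and length 11 is optimal.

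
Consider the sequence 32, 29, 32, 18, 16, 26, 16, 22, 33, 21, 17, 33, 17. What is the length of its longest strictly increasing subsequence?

Let dp[i] be the longest increasing subsequence ending at position i. Then dp = [1, 1, 2, 1, 1, 2, 1, 2, 3, 2, 2, 3, 2].
The maximum is 3; one witness is 29, 32, 33 at positions 2,3,9.

3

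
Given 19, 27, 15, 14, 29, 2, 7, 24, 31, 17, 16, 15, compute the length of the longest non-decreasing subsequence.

One longest non-decreasing subsequence is 19, 27, 29, 31 (positions 1,2,5,9), of length 4; no longer one exists.

4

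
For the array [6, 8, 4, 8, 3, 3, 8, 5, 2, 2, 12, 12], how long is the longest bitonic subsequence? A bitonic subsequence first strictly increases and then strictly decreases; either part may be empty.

Let inc[i] be the LIS ending at i and dec[i] the longest strictly decreasing subsequence starting at i. inc = [1, 2, 1, 2, 1, 1, 2, 2, 1, 1, 3, 3], dec = [4, 4, 3, 3, 2, 2, 3, 2, 1, 1, 1, 1].
max_i inc[i]+dec[i]−1 = 5, with one witness 6, 8, 4, 3, 2.

5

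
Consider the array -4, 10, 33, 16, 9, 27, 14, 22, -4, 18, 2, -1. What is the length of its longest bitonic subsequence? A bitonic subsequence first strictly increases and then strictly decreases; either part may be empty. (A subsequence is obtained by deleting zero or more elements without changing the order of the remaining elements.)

Let inc[i] be the LIS ending at i and dec[i] the longest strictly decreasing subsequence starting at i. inc = [1, 2, 3, 3, 2, 4, 3, 4, 1, 4, 2, 2], dec = [1, 4, 6, 4, 3, 5, 3, 4, 1, 3, 2, 1].
max_i inc[i]+dec[i]−1 = 8, with one witness -4, 10, 33, 27, 22, 18, 2, -1.

8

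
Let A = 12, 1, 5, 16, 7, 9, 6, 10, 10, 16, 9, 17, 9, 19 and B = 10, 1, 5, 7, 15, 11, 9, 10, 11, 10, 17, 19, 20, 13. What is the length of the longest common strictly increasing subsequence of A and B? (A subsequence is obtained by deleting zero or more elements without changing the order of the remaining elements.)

A longest common strictly increasing subsequence is 1, 5, 7, 9, 10, 17, 19 (length 7); it appears in order in both A and B, and no longer such subsequence exists.

7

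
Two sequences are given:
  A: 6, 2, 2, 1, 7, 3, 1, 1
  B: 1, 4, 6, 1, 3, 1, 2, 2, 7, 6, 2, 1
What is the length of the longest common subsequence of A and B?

Backtracking the LCS table gives one alignment: 6 (A1,B3) → 2 (A2,B7) → 2 (A3,B8) → 7 (A5,B9) → 1 (A8,B12).
So the longest common subsequence has length 5.

5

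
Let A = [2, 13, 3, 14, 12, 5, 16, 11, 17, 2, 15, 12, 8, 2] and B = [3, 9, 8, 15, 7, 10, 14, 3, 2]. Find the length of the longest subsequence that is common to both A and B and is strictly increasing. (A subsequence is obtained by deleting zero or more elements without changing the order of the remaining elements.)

2

A longest common strictly increasing subsequence is 3, 8 (length 2); it appears in order in both A and B, and no longer such subsequence exists.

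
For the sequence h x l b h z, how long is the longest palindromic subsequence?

Using dp[i][j] = 2 + dp[i+1][j−1] if the ends match, else max(dp[i+1][j], dp[i][j−1]):
dp[1][6] = 3. A witness is hbh at positions 1,4,5.

3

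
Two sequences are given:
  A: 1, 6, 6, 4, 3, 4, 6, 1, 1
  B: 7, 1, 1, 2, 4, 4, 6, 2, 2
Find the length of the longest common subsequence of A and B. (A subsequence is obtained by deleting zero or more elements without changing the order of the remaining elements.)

Backtracking the LCS table gives one alignment: 1 (A1,B3) → 4 (A4,B5) → 4 (A6,B6) → 6 (A7,B7).
So the longest common subsequence has length 4.

4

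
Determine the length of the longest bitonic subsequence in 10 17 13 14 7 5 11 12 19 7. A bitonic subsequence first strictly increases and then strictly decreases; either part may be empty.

One longest bitonic subsequence is 10, 17, 14, 12, 7 (positions 1,2,4,8,10): it rises to 17 then falls. Length 5 is optimal.

5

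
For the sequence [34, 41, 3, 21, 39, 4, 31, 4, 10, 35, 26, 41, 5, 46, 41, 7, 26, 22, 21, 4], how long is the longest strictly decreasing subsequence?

7

One longest decreasing subsequence is 41, 39, 31, 26, 22, 21, 4 (positions 2,5,7,11,18,19,20), of length 7; no longer one exists.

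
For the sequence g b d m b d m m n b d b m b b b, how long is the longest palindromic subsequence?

One longest palindromic subsequence is bmbdmmdbmb (positions 2,4,5,6,7,8,11,12,13,16); it reads the same forward and backward, and the interval DP gives dp[1][16] = 10.

10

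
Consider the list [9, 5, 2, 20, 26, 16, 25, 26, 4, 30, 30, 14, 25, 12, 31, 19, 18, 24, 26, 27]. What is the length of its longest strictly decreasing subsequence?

4

Scanning left to right, the best length ending at each element is: 9→1, 5→2, 2→3, 20→1, 26→1, 16→2, 25→2, 26→1, 4→3, 30→1, 30→1, 14→3, 25→2, 12→4, 31→1, 19→3, 18→4, 24→3, 26→2, 27→2.
So the longest decreasing subsequence has length 4, e.g. 20, 16, 14, 12.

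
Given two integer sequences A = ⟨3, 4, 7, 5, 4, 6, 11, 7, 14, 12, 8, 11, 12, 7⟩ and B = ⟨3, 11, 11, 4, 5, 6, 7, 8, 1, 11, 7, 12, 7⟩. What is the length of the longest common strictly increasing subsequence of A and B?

For each value that appears in both, track the longest common increasing run ending there.
The best achievable length is 8; one witness is 3, 4, 5, 6, 7, 8, 11, 12 (A-positions 1,2,4,6,8,11,12,13, B-positions 1,4,5,6,7,8,10,12).

8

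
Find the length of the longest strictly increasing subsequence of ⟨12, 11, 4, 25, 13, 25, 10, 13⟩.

Let dp[i] be the longest increasing subsequence ending at position i. Then dp = [1, 1, 1, 2, 2, 3, 2, 3].
The maximum is 3; one witness is 12, 13, 25 at positions 1,5,6.

3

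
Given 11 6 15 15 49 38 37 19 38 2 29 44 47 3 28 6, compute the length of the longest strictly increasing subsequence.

Let dp[i] be the longest increasing subsequence ending at position i. Then dp = [1, 1, 2, 2, 3, 3, 3, 3, 4, 1, 4, 5, 6, 2, 4, 3].
The maximum is 6; one witness is 11, 15, 37, 38, 44, 47 at positions 1,3,7,9,12,13.

6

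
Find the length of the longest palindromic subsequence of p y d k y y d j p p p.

6

One longest palindromic subsequence is pdyydp (positions 1,3,5,6,7,11); it reads the same forward and backward, and the interval DP gives dp[1][11] = 6.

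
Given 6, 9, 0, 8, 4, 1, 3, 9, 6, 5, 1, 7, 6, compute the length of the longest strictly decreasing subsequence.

Let dp[i] be the longest decreasing subsequence ending at position i. Then dp = [1, 1, 2, 2, 3, 4, 4, 1, 3, 4, 5, 3, 4].
The maximum is 5; one witness is 9, 8, 4, 3, 1 at positions 2,4,5,7,11.

5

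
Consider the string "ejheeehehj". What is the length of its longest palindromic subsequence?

One longest palindromic subsequence is jheeeehj (positions 2,3,4,5,6,8,9,10); it reads the same forward and backward, and the interval DP gives dp[1][10] = 8.

8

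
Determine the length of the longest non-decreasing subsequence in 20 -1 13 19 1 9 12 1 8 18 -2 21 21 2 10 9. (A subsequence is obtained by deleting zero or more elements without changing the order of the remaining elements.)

7

Let dp[i] be the longest non-decreasing subsequence ending at position i. Then dp = [1, 1, 2, 3, 2, 3, 4, 3, 4, 5, 1, 6, 7, 4, 5, 5].
The maximum is 7; one witness is -1, 1, 9, 12, 18, 21, 21 at positions 2,5,6,7,10,12,13.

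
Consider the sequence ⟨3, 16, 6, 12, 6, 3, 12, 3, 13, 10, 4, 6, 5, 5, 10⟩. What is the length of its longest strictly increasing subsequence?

Scanning left to right, the best length ending at each element is: 3→1, 16→2, 6→2, 12→3, 6→2, 3→1, 12→3, 3→1, 13→4, 10→3, 4→2, 6→3, 5→3, 5→3, 10→4.
So the longest increasing subsequence has length 4, e.g. 3, 6, 12, 13.

4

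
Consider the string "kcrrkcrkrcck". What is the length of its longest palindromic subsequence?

9

One longest palindromic subsequence is kccrkrcck (positions 1,2,6,7,8,9,10,11,12); it reads the same forward and backward, and the interval DP gives dp[1][12] = 9.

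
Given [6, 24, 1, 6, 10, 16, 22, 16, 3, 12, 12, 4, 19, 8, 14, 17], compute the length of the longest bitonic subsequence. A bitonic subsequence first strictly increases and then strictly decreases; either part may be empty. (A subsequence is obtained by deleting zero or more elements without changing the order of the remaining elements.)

8

One longest bitonic subsequence is 1, 6, 10, 16, 22, 16, 12, 8 (positions 3,4,5,6,7,8,11,14): it rises to 22 then falls. Length 8 is optimal.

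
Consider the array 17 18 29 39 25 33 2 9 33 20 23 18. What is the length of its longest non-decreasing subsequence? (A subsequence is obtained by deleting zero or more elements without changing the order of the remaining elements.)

5

One longest non-decreasing subsequence is 17, 18, 29, 33, 33 (positions 1,2,3,6,9), of length 5; no longer one exists.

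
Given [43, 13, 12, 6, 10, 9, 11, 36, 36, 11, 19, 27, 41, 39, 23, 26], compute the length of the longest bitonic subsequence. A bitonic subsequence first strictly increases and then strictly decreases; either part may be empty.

8

One longest bitonic subsequence is 6, 10, 11, 19, 27, 41, 39, 26 (positions 4,5,7,11,12,13,14,16): it rises to 41 then falls. Length 8 is optimal.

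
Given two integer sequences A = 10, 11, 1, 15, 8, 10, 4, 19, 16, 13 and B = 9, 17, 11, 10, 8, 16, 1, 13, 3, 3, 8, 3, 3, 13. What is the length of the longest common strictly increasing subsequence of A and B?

A longest common strictly increasing subsequence is 1, 8, 13 (length 3); it appears in order in both A and B, and no longer such subsequence exists.

3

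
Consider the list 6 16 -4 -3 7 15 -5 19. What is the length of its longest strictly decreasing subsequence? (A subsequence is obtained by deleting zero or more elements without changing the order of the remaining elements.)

3

One longest decreasing subsequence is 6, -4, -5 (positions 1,3,7), of length 3; no longer one exists.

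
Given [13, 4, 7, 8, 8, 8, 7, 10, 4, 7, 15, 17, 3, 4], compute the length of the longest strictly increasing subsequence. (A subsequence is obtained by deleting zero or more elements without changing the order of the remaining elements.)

Scanning left to right, the best length ending at each element is: 13→1, 4→1, 7→2, 8→3, 8→3, 8→3, 7→2, 10→4, 4→1, 7→2, 15→5, 17→6, 3→1, 4→2.
So the longest increasing subsequence has length 6, e.g. 4, 7, 8, 10, 15, 17.

6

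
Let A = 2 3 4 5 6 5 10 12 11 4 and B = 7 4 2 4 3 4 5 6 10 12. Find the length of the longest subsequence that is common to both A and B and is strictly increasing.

7

A longest common strictly increasing subsequence is 2, 3, 4, 5, 6, 10, 12 (length 7); it appears in order in both A and B, and no longer such subsequence exists.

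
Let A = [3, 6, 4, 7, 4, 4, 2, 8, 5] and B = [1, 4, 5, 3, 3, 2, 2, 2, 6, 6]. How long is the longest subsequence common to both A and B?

Backtracking the LCS table gives one alignment: 3 (A1,B5) → 6 (A2,B10).
So the longest common subsequence has length 2.

2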